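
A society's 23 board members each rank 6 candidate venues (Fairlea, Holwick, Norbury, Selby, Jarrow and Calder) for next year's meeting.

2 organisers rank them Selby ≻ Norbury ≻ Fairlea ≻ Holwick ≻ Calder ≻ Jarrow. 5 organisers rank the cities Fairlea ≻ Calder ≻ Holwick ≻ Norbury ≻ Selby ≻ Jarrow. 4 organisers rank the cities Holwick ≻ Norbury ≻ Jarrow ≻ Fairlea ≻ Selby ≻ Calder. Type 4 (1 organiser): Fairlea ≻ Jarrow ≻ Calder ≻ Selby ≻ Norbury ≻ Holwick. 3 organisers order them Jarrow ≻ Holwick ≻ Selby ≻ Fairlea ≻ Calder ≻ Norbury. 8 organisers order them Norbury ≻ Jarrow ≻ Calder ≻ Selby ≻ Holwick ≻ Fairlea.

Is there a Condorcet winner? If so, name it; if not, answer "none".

none

Pairwise majorities:
Fairlea vs Holwick: Holwick, 15–8.
Fairlea–Norbury: Norbury 14–9.
Fairlea vs Selby: Selby wins 13–10.
Fairlea–Jarrow: Jarrow 15–8.
Fairlea–Calder: Fairlea 15–8.
Holwick vs Norbury: Holwick wins 12–11.
Holwick vs Selby: Holwick, 12–11.
Holwick vs Jarrow: Jarrow wins 12–11.
Holwick vs Calder: Calder, 14–9.
Norbury–Selby: Norbury 17–6.
Norbury vs Jarrow: Norbury wins 19–4.
Norbury vs Calder: Norbury wins 14–9.
Selby–Jarrow: Jarrow 16–7.
Selby–Calder: Calder 14–9.
Jarrow–Calder: Jarrow 16–7.
No city is unbeaten: Fairlea loses to Holwick; Holwick loses to Jarrow; Norbury loses to Holwick; Selby loses to Holwick; Jarrow loses to Norbury; Calder loses to Fairlea. In particular Fairlea beats Calder beats Holwick beats Fairlea is a majority cycle — no Condorcet winner exists.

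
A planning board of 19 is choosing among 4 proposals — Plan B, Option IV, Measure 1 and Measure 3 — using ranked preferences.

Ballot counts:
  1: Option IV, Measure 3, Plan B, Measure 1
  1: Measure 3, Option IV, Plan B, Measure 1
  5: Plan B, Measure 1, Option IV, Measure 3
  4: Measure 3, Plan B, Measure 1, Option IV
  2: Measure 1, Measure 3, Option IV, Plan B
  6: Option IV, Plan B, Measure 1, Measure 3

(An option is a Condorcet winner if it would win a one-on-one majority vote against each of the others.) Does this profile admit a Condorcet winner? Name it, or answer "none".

none

Check each pair by majority over 19 ballots:
Plan B vs Option IV: Option IV, 10–9.
Plan B vs Measure 1: 1+1+5+4+6 = 17 for Plan B, 2 for Measure 1 — Plan B by 17–2.
Plan B vs Measure 3: Plan B wins 11–8.
Option IV vs Measure 1: Measure 1 wins 11–8.
Option IV–Measure 3: Option IV 12–7.
Measure 1 vs Measure 3: Measure 1 is ranked higher on 5+2+6 = 13 ballots, Measure 3 on 6. Measure 1 wins 13–6.
No option is unbeaten: Plan B loses to Option IV; Option IV loses to Measure 1; Measure 1 loses to Plan B; Measure 3 loses to Plan B. In particular Plan B > Measure 1 > Option IV > Plan B is a majority cycle — no Condorcet winner exists.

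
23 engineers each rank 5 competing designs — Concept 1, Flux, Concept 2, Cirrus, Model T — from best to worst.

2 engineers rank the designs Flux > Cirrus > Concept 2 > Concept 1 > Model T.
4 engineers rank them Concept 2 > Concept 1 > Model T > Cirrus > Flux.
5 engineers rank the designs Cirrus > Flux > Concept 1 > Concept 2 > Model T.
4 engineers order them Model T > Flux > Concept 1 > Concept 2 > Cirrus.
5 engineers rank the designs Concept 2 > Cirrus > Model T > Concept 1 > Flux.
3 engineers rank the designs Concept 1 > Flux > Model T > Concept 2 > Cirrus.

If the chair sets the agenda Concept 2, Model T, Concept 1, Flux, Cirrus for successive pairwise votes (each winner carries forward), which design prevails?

Round 1: Concept 2 vs Model T — 16–7, Concept 2 advances.
Round 2: Concept 2 vs Concept 1 — 11–12, Concept 1 advances.
Round 3: Concept 1 vs Flux — 12–11, Concept 1 advances.
Round 4: Concept 1 vs Cirrus — 11–12, Cirrus advances.
The agenda winner is Cirrus.

Cirrus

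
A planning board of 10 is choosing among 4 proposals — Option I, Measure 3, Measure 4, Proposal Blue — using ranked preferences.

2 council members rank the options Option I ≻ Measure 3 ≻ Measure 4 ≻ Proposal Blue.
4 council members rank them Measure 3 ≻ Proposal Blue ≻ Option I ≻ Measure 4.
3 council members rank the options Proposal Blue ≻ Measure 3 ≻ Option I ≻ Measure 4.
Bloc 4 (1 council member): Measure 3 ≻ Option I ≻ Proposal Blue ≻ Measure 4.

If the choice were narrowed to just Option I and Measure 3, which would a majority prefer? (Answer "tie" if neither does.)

Measure 3

Ballots ranking Option I above Measure 3: 2.
Ballots ranking Measure 3 above Option I: 10 − 2 = 8.
Measure 3 wins the head-to-head 8–2.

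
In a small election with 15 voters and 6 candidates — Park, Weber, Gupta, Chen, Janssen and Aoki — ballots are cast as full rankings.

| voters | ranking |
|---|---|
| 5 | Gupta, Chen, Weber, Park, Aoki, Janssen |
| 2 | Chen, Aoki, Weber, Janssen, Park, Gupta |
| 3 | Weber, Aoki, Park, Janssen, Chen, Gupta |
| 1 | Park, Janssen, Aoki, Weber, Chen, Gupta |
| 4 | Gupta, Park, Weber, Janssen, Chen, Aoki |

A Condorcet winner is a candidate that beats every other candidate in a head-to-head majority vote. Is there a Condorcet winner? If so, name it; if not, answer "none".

Check each pair by majority over 15 ballots:
Park vs Weber: Park preferred on 1+4 = 5 ballots; Weber wins 10–5.
Park vs Gupta: Park preferred on 2+3+1 = 6 ballots; Gupta wins 9–6.
Park vs Chen: 8 to 7, Park.
Park vs Janssen: 13 to 2, Park.
Park vs Aoki: Park preferred on 5+1+4 = 10 ballots; Park wins 10–5.
Weber vs Gupta: Weber is ranked higher on 2+3+1 = 6 ballots, Gupta on 9. Gupta wins 9–6.
Weber vs Chen: Weber is ranked higher on 3+1+4 = 8 ballots, Chen on 7. Weber wins 8–7.
Weber vs Janssen: 5+2+3+4 = 14 for Weber, 1 for Janssen — Weber by 14–1.
Weber vs Aoki: 5+3+4 = 12 for Weber, 3 for Aoki — Weber by 12–3.
Gupta vs Chen: 5+4 = 9 for Gupta, 6 for Chen — Gupta by 9–6.
Gupta vs Janssen: Gupta preferred on 5+4 = 9 ballots; Gupta wins 9–6.
Gupta vs Aoki: 9 to 6, Gupta.
Chen vs Janssen: Chen is ranked higher on 5+2 = 7 ballots, Janssen on 8. Janssen wins 8–7.
Chen vs Aoki: 5+2+4 = 11 for Chen, 4 for Aoki — Chen by 11–4.
Janssen vs Aoki: Janssen preferred on 1+4 = 5 ballots; Aoki wins 10–5.
Gupta defeats every rival head-to-head and is the Condorcet winner.

Gupta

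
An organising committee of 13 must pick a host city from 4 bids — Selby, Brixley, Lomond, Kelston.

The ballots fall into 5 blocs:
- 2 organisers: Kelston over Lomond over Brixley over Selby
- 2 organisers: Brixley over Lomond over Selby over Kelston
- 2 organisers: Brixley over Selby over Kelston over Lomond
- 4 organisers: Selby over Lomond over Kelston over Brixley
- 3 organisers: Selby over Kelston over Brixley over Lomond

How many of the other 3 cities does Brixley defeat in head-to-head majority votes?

1

Brixley against each rival (13 organisers):
Brixley vs Selby: 2+2+2 = 6 for Brixley, 7 for Selby — Selby by 7–6.
Brixley vs Lomond: Brixley preferred on 2+2+3 = 7 ballots; Brixley wins 7–6.
Brixley vs Kelston: 4 to 9, Kelston.
Brixley beats Lomond; loses to Selby, Kelston — 1 pairwise win.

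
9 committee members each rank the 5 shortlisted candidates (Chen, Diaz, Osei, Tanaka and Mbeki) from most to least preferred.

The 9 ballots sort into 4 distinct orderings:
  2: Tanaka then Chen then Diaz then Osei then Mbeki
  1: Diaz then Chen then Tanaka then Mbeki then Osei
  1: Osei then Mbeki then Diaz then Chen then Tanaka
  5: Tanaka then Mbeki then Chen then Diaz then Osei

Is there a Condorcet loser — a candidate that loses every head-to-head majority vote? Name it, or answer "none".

Pairwise majorities:
Chen vs Diaz: 2+5 = 7 for Chen, 2 for Diaz — Chen by 7–2.
Chen vs Osei: 2+1+5 = 8 for Chen, 1 for Osei — Chen by 8–1.
Chen vs Tanaka: 1+1 = 2 for Chen, 7 for Tanaka — Tanaka by 7–2.
Chen vs Mbeki: 3 to 6, Mbeki.
Diaz vs Osei: 8 to 1, Diaz.
Diaz vs Tanaka: Diaz is ranked higher on 1+1 = 2 ballots, Tanaka on 7. Tanaka wins 7–2.
Diaz vs Mbeki: 3 to 6, Mbeki.
Osei vs Tanaka: 1 for Osei, 8 for Tanaka — Tanaka by 8–1.
Osei vs Mbeki: Mbeki wins 6–3.
Tanaka–Mbeki: Tanaka 8–1.
Only Osei has no wins; Osei is the Condorcet loser.

Osei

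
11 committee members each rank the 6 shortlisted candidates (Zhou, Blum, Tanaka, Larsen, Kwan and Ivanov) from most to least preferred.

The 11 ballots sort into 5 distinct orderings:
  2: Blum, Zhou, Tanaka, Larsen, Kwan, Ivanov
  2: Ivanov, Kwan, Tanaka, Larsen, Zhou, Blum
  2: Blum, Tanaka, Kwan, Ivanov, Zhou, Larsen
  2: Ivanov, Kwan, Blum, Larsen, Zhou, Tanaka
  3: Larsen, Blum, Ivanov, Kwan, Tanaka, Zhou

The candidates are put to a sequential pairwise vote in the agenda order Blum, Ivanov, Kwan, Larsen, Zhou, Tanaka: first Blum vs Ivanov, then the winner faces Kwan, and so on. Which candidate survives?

Blum

Round 1: Blum vs Ivanov — 7–4, Blum advances.
Round 2: Blum vs Kwan — 7–4, Blum advances.
Round 3: Blum vs Larsen — 6–5, Blum advances.
Round 4: Blum vs Zhou — 9–2, Blum advances.
Round 5: Blum vs Tanaka — 9–2, Blum advances.
The agenda winner is Blum.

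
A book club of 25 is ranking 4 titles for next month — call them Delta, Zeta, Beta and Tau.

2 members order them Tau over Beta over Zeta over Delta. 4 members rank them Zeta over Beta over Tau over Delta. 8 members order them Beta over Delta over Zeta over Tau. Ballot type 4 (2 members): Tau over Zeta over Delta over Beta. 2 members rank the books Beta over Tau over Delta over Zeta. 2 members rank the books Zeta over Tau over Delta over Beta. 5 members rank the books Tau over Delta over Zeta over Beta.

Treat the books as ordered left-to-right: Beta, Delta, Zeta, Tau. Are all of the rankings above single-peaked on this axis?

no

Axis positions: Beta=1, Delta=2, Zeta=3, Tau=4.
Ballot type 1: ranking walks positions 4-1-3-2; Beta is ranked above Zeta even though Zeta lies between Beta and the peak Tau on the axis — preferences dip and rise again. Not single-peaked.
Ballot type 2: ranking walks positions 3-1-4-2; Beta is ranked above Delta even though Delta lies between Beta and the peak Zeta on the axis — preferences dip and rise again. Not single-peaked.
Ballot type 3 (peak Beta at position 1): ranking walks positions 1-2-3-4, expanding outward from the peak — single-peaked.
Ballot type 4 (peak Tau at position 4): ranking walks positions 4-3-2-1, expanding outward from the peak — single-peaked.
Ballot type 5: ranking walks positions 1-4-2-3; Tau is ranked above Delta even though Delta lies between Tau and the peak Beta on the axis — preferences dip and rise again. Not single-peaked.
Ballot type 6 (peak Zeta at position 3): ranking walks positions 3-4-2-1, expanding outward from the peak — single-peaked.
Ballot type 7: ranking walks positions 4-2-3-1; Delta is ranked above Zeta even though Zeta lies between Delta and the peak Tau on the axis — preferences dip and rise again. Not single-peaked.
Ballot type 1 violates single-peakedness, so the profile is not single-peaked on this axis.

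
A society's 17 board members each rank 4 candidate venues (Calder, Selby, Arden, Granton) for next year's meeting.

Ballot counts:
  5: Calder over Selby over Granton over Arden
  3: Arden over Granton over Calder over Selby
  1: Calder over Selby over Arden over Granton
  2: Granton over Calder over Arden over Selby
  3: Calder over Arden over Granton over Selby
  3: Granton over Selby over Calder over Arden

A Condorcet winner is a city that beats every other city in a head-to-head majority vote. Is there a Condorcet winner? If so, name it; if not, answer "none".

Calder

Head-to-head results (17 organisers):
Calder vs Selby: Calder is ranked higher on 5+3+1+2+3 = 14 ballots, Selby on 3. Calder wins 14–3.
Calder vs Arden: Calder is ranked higher on 5+1+2+3+3 = 14 ballots, Arden on 3. Calder wins 14–3.
Calder vs Granton: 9 to 8, Calder.
Selby vs Arden: 9 to 8, Selby.
Selby vs Granton: 5+1 = 6 for Selby, 11 for Granton — Granton by 11–6.
Arden vs Granton: 3+1+3 = 7 for Arden, 10 for Granton — Granton by 10–7.
Only Calder has no losses; Calder is the Condorcet winner.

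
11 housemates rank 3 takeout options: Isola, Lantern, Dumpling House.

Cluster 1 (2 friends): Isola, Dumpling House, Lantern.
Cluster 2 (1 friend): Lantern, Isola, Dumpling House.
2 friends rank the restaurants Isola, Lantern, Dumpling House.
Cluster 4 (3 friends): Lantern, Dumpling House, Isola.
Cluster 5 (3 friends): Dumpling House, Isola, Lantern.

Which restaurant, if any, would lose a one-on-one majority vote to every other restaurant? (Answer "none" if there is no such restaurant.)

none

Pairwise majorities:
Isola–Lantern: Isola 7–4.
Isola vs Dumpling House: Isola preferred on 2+1+2 = 5 ballots; Dumpling House wins 6–5.
Lantern vs Dumpling House: 6 to 5, Lantern.
No restaurant is winless: Isola beats Lantern; Lantern beats Dumpling House; Dumpling House beats Isola. There is no Condorcet loser.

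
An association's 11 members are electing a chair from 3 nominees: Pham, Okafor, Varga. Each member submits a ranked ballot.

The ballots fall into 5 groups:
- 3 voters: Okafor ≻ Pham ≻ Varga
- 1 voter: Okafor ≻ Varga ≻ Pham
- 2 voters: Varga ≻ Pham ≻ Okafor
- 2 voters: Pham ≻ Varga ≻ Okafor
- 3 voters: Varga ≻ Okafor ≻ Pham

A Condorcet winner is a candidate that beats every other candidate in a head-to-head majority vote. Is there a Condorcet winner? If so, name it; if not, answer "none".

Varga

Pairwise majorities:
Pham–Okafor: Okafor 7–4.
Pham vs Varga: Pham preferred on 3+2 = 5 ballots; Varga wins 6–5.
Okafor vs Varga: Varga, 7–4.
Only Varga has no losses; Varga is the Condorcet winner.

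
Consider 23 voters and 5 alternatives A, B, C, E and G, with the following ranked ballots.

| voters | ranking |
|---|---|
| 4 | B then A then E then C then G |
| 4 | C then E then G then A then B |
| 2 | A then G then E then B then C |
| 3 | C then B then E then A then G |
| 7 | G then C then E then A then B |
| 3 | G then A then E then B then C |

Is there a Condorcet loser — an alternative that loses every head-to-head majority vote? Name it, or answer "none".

Head-to-head results (23 voters):
A vs B: 16 to 7, A.
A vs C: C, 14–9.
A vs E: 9 to 14, E.
A vs G: A is ranked higher on 4+2+3 = 9 ballots, G on 14. G wins 14–9.
B vs C: 4+2+3 = 9 for B, 14 for C — C by 14–9.
B vs E: E, 16–7.
B vs G: B preferred on 4+3 = 7 ballots; G wins 16–7.
C–E: C 14–9.
C vs G: 4+4+3 = 11 for C, 12 for G — G by 12–11.
E vs G: E preferred on 4+4+3 = 11 ballots; G wins 12–11.
Only B has no wins; B is the Condorcet loser.

B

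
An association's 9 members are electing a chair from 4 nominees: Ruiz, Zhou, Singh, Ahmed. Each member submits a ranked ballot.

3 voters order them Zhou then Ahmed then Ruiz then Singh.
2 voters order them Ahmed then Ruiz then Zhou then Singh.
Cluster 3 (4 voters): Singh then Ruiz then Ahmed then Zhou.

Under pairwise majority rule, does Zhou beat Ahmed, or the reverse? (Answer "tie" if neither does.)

Ballots ranking Zhou above Ahmed: 3.
Ballots ranking Ahmed above Zhou: 9 − 3 = 6.
Ahmed wins the head-to-head 6–3.

Ahmed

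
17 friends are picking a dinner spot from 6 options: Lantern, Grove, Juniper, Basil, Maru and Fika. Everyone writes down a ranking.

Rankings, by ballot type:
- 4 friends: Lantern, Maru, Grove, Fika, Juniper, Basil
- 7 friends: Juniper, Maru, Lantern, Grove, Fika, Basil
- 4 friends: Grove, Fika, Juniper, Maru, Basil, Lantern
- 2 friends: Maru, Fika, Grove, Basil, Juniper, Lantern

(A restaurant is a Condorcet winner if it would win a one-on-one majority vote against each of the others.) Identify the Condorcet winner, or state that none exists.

Check each pair by majority over 17 ballots:
Lantern vs Grove: 4+7 = 11 for Lantern, 6 for Grove — Lantern by 11–6.
Lantern vs Juniper: 4 for Lantern, 13 for Juniper — Juniper by 13–4.
Lantern vs Basil: 4+7 = 11 for Lantern, 6 for Basil — Lantern by 11–6.
Lantern vs Maru: Lantern is ranked higher on 4 ballots, Maru on 13. Maru wins 13–4.
Lantern vs Fika: 11 to 6, Lantern.
Grove vs Juniper: Grove preferred on 4+4+2 = 10 ballots; Grove wins 10–7.
Grove vs Basil: Grove preferred on 4+7+4+2 = 17 ballots; Grove wins 17–0.
Grove vs Maru: Grove is ranked higher on 4 ballots, Maru on 13. Maru wins 13–4.
Grove vs Fika: 15 to 2, Grove.
Juniper vs Basil: Juniper preferred on 4+7+4 = 15 ballots; Juniper wins 15–2.
Juniper vs Maru: Juniper preferred on 7+4 = 11 ballots; Juniper wins 11–6.
Juniper vs Fika: 7 for Juniper, 10 for Fika — Fika by 10–7.
Basil vs Maru: Basil is ranked higher on 0 ballots, Maru on 17. Maru wins 17–0.
Basil vs Fika: Basil is ranked higher on 0 ballots, Fika on 17. Fika wins 17–0.
Maru vs Fika: 13 to 4, Maru.
Each restaurant drops at least one matchup (Lantern loses to Juniper; Grove loses to Lantern; Juniper loses to Grove; Basil loses to Lantern; Maru loses to Juniper; Fika loses to Lantern); the cycle Lantern > Grove > Juniper > Lantern rules out a Condorcet winner.

none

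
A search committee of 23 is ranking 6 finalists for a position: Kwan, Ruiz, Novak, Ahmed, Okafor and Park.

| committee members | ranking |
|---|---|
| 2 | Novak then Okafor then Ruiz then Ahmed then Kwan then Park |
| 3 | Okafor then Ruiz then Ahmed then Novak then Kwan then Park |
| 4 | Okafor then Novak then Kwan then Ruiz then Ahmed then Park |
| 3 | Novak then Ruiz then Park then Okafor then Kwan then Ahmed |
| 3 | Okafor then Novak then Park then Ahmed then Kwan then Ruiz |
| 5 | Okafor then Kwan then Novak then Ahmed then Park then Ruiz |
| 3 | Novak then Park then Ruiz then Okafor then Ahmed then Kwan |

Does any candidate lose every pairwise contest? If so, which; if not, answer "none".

Head-to-head results (23 committee members):
Kwan vs Ruiz: Kwan, 12–11.
Kwan vs Novak: Kwan is ranked higher on 5 ballots, Novak on 18. Novak wins 18–5.
Kwan vs Ahmed: Kwan, 12–11.
Kwan–Okafor: Okafor 23–0.
Kwan vs Park: Kwan preferred on 2+3+4+5 = 14 ballots; Kwan wins 14–9.
Ruiz vs Novak: Ruiz is ranked higher on 3 ballots, Novak on 20. Novak wins 20–3.
Ruiz vs Ahmed: Ruiz, 15–8.
Ruiz vs Okafor: 6 to 17, Okafor.
Ruiz vs Park: Ruiz wins 12–11.
Novak–Ahmed: Novak 20–3.
Novak vs Okafor: Novak preferred on 2+3+3 = 8 ballots; Okafor wins 15–8.
Novak–Park: Novak 23–0.
Ahmed–Okafor: Okafor 23–0.
Ahmed vs Park: 2+3+4+5 = 14 for Ahmed, 9 for Park — Ahmed by 14–9.
Okafor vs Park: Okafor wins 17–6.
Park is beaten in every head-to-head and is the Condorcet loser.

Park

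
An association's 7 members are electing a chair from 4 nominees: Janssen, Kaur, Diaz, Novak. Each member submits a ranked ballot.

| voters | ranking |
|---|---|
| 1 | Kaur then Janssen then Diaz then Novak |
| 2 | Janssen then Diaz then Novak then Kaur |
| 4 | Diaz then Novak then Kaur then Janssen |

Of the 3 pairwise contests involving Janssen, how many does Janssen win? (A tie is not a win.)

0

Janssen against each rival (7 voters):
Janssen vs Kaur: 2 to 5, Kaur.
Janssen vs Diaz: Diaz, 4–3.
Janssen vs Novak: Janssen is ranked higher on 1+2 = 3 ballots, Novak on 4. Novak wins 4–3.
Janssen beats no one; loses to Kaur, Diaz, Novak — 0 pairwise wins.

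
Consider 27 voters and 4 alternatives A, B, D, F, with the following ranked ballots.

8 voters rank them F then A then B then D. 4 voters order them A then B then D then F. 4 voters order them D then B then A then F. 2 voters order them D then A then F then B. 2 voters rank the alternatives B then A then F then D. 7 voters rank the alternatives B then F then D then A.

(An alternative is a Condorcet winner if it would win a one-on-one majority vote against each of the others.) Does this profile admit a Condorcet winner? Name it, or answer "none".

none

Head-to-head results (27 voters):
A vs B: 14 to 13, A.
A vs D: A is ranked higher on 8+4+2 = 14 ballots, D on 13. A wins 14–13.
A vs F: A preferred on 4+4+2+2 = 12 ballots; F wins 15–12.
B vs D: B is ranked higher on 8+4+2+7 = 21 ballots, D on 6. B wins 21–6.
B vs F: 4+4+2+7 = 17 for B, 10 for F — B by 17–10.
D vs F: D preferred on 4+4+2 = 10 ballots; F wins 17–10.
Each alternative drops at least one matchup (A loses to F; B loses to A; D loses to A; F loses to B); the cycle A > B > F > A rules out a Condorcet winner.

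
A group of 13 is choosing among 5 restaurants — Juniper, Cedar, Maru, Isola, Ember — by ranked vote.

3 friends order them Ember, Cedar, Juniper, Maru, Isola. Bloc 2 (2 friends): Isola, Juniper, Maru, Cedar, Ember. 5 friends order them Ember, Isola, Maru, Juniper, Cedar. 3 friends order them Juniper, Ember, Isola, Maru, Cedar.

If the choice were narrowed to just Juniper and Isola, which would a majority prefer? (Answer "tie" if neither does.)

Isola

Ballots ranking Juniper above Isola: 3 + 3 = 6.
Ballots ranking Isola above Juniper: 13 − 6 = 7.
Isola wins the head-to-head 7–6.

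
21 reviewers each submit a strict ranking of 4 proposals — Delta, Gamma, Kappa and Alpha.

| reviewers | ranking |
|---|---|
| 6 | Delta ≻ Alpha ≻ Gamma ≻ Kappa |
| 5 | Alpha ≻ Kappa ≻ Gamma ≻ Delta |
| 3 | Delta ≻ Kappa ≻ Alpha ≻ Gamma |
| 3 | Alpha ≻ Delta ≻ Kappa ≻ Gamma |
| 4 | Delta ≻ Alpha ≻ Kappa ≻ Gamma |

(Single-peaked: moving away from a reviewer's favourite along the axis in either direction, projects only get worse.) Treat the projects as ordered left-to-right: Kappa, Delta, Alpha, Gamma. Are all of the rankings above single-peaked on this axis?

Axis positions: Kappa=1, Delta=2, Alpha=3, Gamma=4.
Bloc 1 (peak Delta at position 2): ranking walks positions 2-3-4-1, expanding outward from the peak — single-peaked.
Bloc 2: ranking walks positions 3-1-4-2; Kappa is ranked above Delta even though Delta lies between Kappa and the peak Alpha on the axis — preferences dip and rise again. Not single-peaked.
Bloc 3 (peak Delta at position 2): ranking walks positions 2-1-3-4, expanding outward from the peak — single-peaked.
Bloc 4 (peak Alpha at position 3): ranking walks positions 3-2-1-4, expanding outward from the peak — single-peaked.
Bloc 5 (peak Delta at position 2): ranking walks positions 2-3-1-4, expanding outward from the peak — single-peaked.
Bloc 2 violates single-peakedness, so the profile is not single-peaked on this axis.

no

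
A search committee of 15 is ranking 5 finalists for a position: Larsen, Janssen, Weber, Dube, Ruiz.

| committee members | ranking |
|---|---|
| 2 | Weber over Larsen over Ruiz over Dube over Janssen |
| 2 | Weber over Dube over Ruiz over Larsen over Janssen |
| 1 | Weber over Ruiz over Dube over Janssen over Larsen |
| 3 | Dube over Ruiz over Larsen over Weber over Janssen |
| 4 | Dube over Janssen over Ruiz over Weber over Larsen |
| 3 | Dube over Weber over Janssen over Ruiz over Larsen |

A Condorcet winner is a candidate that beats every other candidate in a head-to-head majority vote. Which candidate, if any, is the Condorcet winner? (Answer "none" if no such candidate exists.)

Head-to-head results (15 committee members):
Larsen vs Janssen: Janssen, 8–7.
Larsen vs Weber: Weber, 12–3.
Larsen–Dube: Dube 13–2.
Larsen vs Ruiz: Ruiz wins 13–2.
Janssen vs Weber: Weber wins 11–4.
Janssen vs Dube: Dube, 15–0.
Janssen–Ruiz: Ruiz 8–7.
Weber vs Dube: Dube wins 10–5.
Weber–Ruiz: Weber 8–7.
Dube vs Ruiz: Dube, 12–3.
Only Dube has no losses; Dube is the Condorcet winner.

Dube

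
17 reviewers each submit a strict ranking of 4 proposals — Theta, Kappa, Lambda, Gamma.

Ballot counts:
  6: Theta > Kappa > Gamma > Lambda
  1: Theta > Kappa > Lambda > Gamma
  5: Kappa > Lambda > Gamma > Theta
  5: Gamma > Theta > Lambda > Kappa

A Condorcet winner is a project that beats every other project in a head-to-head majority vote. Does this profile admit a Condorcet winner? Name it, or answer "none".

none

Head-to-head results (17 reviewers):
Theta vs Kappa: Theta preferred on 6+1+5 = 12 ballots; Theta wins 12–5.
Theta vs Lambda: Theta preferred on 6+1+5 = 12 ballots; Theta wins 12–5.
Theta vs Gamma: Gamma, 10–7.
Kappa vs Lambda: Kappa wins 12–5.
Kappa vs Gamma: Kappa preferred on 6+1+5 = 12 ballots; Kappa wins 12–5.
Lambda vs Gamma: Lambda preferred on 1+5 = 6 ballots; Gamma wins 11–6.
No project is unbeaten: Theta loses to Gamma; Kappa loses to Theta; Lambda loses to Theta; Gamma loses to Kappa. In particular Theta → Kappa → Gamma → Theta is a majority cycle — no Condorcet winner exists.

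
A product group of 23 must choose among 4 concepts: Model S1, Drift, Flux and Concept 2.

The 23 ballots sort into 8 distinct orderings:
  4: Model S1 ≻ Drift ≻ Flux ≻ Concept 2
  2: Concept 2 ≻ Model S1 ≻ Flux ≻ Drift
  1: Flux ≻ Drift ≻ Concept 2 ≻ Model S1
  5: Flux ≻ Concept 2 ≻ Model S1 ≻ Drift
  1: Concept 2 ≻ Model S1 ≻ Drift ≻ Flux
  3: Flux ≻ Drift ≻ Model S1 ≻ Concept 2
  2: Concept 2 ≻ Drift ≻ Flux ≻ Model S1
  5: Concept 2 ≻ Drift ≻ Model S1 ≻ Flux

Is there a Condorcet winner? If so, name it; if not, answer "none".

none

Check each pair by majority over 23 ballots:
Model S1 vs Drift: Model S1, 12–11.
Model S1 vs Flux: Model S1 wins 12–11.
Model S1–Concept 2: Concept 2 16–7.
Drift vs Flux: Drift wins 12–11.
Drift vs Concept 2: Concept 2 wins 15–8.
Flux vs Concept 2: Flux, 13–10.
No design is unbeaten: Model S1 loses to Concept 2; Drift loses to Model S1; Flux loses to Model S1; Concept 2 loses to Flux. In particular Model S1 > Flux > Concept 2 > Model S1 is a majority cycle — no Condorcet winner exists.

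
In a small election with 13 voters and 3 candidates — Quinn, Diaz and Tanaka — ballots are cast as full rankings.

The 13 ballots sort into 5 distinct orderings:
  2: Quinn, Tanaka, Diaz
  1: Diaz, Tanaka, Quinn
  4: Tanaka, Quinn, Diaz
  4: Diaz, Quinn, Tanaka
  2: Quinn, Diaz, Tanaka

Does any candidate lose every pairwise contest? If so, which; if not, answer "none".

Tanaka

Head-to-head results (13 voters):
Quinn vs Diaz: Quinn wins 8–5.
Quinn vs Tanaka: Quinn preferred on 2+4+2 = 8 ballots; Quinn wins 8–5.
Diaz vs Tanaka: 1+4+2 = 7 for Diaz, 6 for Tanaka — Diaz by 7–6.
Tanaka loses to every other candidate — it is the Condorcet loser.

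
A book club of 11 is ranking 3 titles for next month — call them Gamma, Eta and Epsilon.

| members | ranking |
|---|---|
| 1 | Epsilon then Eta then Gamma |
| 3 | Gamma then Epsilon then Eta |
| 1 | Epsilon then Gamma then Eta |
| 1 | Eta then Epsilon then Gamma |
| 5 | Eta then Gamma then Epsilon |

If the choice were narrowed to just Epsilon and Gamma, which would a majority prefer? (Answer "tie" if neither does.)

Ballots ranking Epsilon above Gamma: 1 + 1 + 1 = 3.
Ballots ranking Gamma above Epsilon: 11 − 3 = 8.
Gamma wins the head-to-head 8–3.

Gamma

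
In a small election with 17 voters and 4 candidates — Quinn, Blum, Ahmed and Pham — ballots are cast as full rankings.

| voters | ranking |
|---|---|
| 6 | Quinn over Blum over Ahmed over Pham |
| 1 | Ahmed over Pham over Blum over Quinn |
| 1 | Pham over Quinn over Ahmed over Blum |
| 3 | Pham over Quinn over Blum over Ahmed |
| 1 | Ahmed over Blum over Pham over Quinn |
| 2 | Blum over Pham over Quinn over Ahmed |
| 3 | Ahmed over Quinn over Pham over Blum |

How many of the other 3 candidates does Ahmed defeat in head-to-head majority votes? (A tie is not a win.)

1

Ahmed against each rival (17 voters):
Ahmed vs Quinn: Ahmed preferred on 1+1+3 = 5 ballots; Quinn wins 12–5.
Ahmed vs Blum: Blum wins 11–6.
Ahmed vs Pham: Ahmed wins 11–6.
Ahmed beats Pham; loses to Quinn, Blum — 1 pairwise win.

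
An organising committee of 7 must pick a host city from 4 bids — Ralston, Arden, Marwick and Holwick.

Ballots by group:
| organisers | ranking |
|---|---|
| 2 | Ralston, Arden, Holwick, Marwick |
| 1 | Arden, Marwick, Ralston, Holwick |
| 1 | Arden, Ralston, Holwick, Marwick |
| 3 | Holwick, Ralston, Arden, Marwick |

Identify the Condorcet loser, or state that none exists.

Pairwise majorities:
Ralston vs Arden: 2+3 = 5 for Ralston, 2 for Arden — Ralston by 5–2.
Ralston vs Marwick: Ralston preferred on 2+1+3 = 6 ballots; Ralston wins 6–1.
Ralston vs Holwick: Ralston wins 4–3.
Arden vs Marwick: Arden, 7–0.
Arden vs Holwick: 2+1+1 = 4 for Arden, 3 for Holwick — Arden by 4–3.
Marwick–Holwick: Holwick 6–1.
Marwick is beaten in every head-to-head and is the Condorcet loser.

Marwick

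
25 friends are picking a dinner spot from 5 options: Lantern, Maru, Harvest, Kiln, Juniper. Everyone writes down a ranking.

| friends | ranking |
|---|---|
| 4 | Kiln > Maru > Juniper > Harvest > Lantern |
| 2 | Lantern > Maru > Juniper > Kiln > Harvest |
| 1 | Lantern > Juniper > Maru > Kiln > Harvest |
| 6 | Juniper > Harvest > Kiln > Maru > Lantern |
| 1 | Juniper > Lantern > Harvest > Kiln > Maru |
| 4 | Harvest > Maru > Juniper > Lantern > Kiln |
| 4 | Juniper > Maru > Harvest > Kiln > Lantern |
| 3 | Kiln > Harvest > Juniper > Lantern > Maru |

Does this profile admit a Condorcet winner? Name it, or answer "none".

Juniper

Head-to-head results (25 friends):
Lantern vs Maru: 2+1+1+3 = 7 for Lantern, 18 for Maru — Maru by 18–7.
Lantern vs Harvest: 4 to 21, Harvest.
Lantern vs Kiln: Kiln wins 17–8.
Lantern vs Juniper: Juniper, 22–3.
Maru vs Harvest: Maru is ranked higher on 4+2+1+4 = 11 ballots, Harvest on 14. Harvest wins 14–11.
Maru vs Kiln: Kiln wins 14–11.
Maru vs Juniper: Juniper wins 15–10.
Harvest–Kiln: Harvest 15–10.
Harvest vs Juniper: 7 to 18, Juniper.
Kiln vs Juniper: 7 to 18, Juniper.
Juniper wins every pairwise contest, so Juniper is the Condorcet winner.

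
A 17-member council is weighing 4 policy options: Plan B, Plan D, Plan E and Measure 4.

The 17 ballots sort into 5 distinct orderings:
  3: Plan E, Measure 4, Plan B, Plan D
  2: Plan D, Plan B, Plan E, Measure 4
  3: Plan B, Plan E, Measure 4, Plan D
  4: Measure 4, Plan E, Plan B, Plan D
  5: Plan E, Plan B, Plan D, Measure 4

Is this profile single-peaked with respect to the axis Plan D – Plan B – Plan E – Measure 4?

Axis positions: Plan D=1, Plan B=2, Plan E=3, Measure 4=4.
Faction 1 (peak Plan E at position 3): ranking walks positions 3-4-2-1, expanding outward from the peak — single-peaked.
Faction 2 (peak Plan D at position 1): ranking walks positions 1-2-3-4, expanding outward from the peak — single-peaked.
Faction 3 (peak Plan B at position 2): ranking walks positions 2-3-4-1, expanding outward from the peak — single-peaked.
Faction 4 (peak Measure 4 at position 4): ranking walks positions 4-3-2-1, expanding outward from the peak — single-peaked.
Faction 5 (peak Plan E at position 3): ranking walks positions 3-2-1-4, expanding outward from the peak — single-peaked.
Every ranking is single-peaked on this axis.

yes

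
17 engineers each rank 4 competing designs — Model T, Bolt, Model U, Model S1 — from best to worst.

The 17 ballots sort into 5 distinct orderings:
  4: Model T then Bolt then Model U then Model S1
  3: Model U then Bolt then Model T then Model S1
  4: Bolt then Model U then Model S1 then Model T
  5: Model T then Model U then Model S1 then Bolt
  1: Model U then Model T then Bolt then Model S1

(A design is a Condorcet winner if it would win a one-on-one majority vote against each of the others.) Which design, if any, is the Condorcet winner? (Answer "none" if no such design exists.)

Pairwise majorities:
Model T vs Bolt: Model T, 10–7.
Model T–Model U: Model T 9–8.
Model T–Model S1: Model T 13–4.
Bolt vs Model U: Model U, 9–8.
Bolt vs Model S1: Bolt wins 12–5.
Model U vs Model S1: Model U wins 17–0.
Model T defeats every rival head-to-head and is the Condorcet winner.

Model T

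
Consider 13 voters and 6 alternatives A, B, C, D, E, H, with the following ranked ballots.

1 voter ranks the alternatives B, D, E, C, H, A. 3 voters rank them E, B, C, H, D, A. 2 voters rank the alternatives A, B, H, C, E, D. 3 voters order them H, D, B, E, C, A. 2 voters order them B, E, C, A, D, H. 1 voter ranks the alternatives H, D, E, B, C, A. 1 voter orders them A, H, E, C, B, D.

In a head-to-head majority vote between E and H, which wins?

H

Ballots ranking E above H: 1 + 3 + 2 = 6.
Ballots ranking H above E: 13 − 6 = 7.
H wins the head-to-head 7–6.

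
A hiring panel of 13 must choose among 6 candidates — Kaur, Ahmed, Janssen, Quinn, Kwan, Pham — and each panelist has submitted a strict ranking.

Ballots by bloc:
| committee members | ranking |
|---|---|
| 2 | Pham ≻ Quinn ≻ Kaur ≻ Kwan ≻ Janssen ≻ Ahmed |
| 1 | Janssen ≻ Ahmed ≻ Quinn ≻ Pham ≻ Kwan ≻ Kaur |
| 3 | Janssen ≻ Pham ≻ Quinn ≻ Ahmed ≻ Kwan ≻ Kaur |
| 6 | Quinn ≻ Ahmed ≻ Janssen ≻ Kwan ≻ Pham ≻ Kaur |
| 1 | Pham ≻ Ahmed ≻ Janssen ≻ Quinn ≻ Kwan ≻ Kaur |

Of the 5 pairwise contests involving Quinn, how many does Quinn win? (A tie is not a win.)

5

Quinn against each rival (13 committee members):
Quinn vs Kaur: Quinn wins 13–0.
Quinn vs Ahmed: Quinn wins 11–2.
Quinn vs Janssen: Quinn is ranked higher on 2+6 = 8 ballots, Janssen on 5. Quinn wins 8–5.
Quinn vs Kwan: 13 to 0, Quinn.
Quinn vs Pham: 7 to 6, Quinn.
Quinn beats Kaur, Ahmed, Janssen, Kwan, Pham — 5 pairwise wins.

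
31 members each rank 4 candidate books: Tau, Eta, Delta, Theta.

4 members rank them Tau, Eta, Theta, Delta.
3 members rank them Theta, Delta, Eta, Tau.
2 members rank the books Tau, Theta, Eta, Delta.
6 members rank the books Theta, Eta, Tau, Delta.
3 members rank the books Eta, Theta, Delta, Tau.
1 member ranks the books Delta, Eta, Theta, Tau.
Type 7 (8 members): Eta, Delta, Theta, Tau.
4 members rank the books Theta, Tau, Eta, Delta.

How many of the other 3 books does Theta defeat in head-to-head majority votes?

Theta against each rival (31 members):
Theta vs Tau: 25 to 6, Theta.
Theta–Eta: Eta 16–15.
Theta vs Delta: 4+3+2+6+3+4 = 22 for Theta, 9 for Delta — Theta by 22–9.
Theta beats Tau, Delta; loses to Eta — 2 pairwise wins.

2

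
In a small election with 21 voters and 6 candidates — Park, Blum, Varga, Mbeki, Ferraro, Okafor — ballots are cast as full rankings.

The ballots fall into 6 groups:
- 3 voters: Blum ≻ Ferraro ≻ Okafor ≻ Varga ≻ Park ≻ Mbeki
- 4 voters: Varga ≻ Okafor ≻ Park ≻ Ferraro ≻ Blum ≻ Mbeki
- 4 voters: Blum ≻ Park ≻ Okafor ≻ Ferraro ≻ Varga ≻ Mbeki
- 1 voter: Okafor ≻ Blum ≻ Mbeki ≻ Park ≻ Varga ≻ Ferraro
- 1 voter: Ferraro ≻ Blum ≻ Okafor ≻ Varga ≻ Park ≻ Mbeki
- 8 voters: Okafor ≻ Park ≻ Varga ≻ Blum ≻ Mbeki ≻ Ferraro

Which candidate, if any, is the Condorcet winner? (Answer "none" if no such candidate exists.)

Okafor

Check each pair by majority over 21 ballots:
Park vs Blum: Park wins 12–9.
Park–Varga: Park 13–8.
Park vs Mbeki: Park, 20–1.
Park–Ferraro: Park 17–4.
Park–Okafor: Okafor 17–4.
Blum vs Varga: Varga, 12–9.
Blum vs Mbeki: Blum wins 21–0.
Blum vs Ferraro: Blum wins 16–5.
Blum vs Okafor: Okafor, 13–8.
Varga–Mbeki: Varga 20–1.
Varga–Ferraro: Varga 13–8.
Varga vs Okafor: Okafor wins 17–4.
Mbeki vs Ferraro: Ferraro wins 12–9.
Mbeki vs Okafor: Okafor wins 21–0.
Ferraro vs Okafor: Okafor wins 17–4.
Okafor defeats every rival head-to-head and is the Condorcet winner.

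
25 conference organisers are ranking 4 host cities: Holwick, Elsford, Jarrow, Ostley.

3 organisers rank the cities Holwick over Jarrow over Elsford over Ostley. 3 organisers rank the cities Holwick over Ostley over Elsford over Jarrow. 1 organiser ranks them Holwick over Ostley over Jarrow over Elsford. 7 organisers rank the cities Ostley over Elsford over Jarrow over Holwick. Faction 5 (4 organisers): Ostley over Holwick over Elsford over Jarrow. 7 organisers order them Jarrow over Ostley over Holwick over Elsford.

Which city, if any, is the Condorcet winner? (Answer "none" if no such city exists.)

Head-to-head results (25 organisers):
Holwick vs Elsford: 18 to 7, Holwick.
Holwick vs Jarrow: 3+3+1+4 = 11 for Holwick, 14 for Jarrow — Jarrow by 14–11.
Holwick vs Ostley: 7 to 18, Ostley.
Elsford vs Jarrow: Elsford preferred on 3+7+4 = 14 ballots; Elsford wins 14–11.
Elsford vs Ostley: 3 for Elsford, 22 for Ostley — Ostley by 22–3.
Jarrow vs Ostley: Jarrow preferred on 3+7 = 10 ballots; Ostley wins 15–10.
Ostley beats each of Holwick, Elsford, Jarrow — Ostley is the Condorcet winner.

Ostley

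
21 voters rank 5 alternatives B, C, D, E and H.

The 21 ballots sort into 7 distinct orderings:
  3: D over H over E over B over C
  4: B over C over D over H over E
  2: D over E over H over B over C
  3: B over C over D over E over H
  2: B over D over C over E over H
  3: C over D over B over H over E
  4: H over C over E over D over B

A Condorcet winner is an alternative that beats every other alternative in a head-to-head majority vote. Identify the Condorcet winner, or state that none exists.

Pairwise majorities:
B vs C: B wins 14–7.
B vs D: D wins 12–9.
B vs E: B, 12–9.
B vs H: B wins 12–9.
C vs D: C, 14–7.
C vs E: C, 16–5.
C vs H: C wins 12–9.
D vs E: D, 17–4.
D–H: D 17–4.
E vs H: H wins 14–7.
Every alternative loses at least once (B loses to D; C loses to B; D loses to C; E loses to B; H loses to B). The majority relation contains the cycle B beats C beats D beats B, so there is no Condorcet winner.

none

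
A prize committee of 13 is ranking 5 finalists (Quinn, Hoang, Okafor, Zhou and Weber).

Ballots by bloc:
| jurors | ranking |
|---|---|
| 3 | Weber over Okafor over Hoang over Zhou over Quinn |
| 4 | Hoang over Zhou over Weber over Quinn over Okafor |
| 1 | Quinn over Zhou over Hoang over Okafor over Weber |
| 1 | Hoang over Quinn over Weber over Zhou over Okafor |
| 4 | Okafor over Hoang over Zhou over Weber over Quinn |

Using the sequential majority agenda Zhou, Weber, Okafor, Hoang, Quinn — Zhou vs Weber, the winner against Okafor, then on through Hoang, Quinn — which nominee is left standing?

Okafor

Round 1: Zhou vs Weber — 9–4, Zhou advances.
Round 2: Zhou vs Okafor — 6–7, Okafor advances.
Round 3: Okafor vs Hoang — 7–6, Okafor advances.
Round 4: Okafor vs Quinn — 7–6, Okafor advances.
Okafor survives the agenda.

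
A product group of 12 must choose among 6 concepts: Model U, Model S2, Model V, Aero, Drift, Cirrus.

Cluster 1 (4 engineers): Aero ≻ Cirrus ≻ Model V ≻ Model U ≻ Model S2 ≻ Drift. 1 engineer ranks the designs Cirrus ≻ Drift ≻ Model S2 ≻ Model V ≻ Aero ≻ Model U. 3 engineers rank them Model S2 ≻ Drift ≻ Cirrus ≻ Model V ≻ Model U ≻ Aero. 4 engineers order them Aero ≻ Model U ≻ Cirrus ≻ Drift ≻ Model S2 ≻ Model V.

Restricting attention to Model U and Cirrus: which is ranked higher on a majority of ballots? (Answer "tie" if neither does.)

Ballots ranking Model U above Cirrus: 4.
Ballots ranking Cirrus above Model U: 12 − 4 = 8.
Cirrus wins the head-to-head 8–4.

Cirrus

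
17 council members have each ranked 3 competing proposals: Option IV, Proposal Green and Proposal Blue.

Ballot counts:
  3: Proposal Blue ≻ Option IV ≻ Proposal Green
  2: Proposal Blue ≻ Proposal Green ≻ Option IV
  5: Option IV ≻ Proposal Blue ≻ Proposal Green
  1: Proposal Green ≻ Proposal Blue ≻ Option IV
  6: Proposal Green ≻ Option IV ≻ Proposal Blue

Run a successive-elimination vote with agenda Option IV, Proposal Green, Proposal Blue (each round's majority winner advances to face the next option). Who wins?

Round 1: Option IV vs Proposal Green — 8–9, Proposal Green advances.
Round 2: Proposal Green vs Proposal Blue — 7–10, Proposal Blue advances.
Proposal Blue survives the agenda.

Proposal Blue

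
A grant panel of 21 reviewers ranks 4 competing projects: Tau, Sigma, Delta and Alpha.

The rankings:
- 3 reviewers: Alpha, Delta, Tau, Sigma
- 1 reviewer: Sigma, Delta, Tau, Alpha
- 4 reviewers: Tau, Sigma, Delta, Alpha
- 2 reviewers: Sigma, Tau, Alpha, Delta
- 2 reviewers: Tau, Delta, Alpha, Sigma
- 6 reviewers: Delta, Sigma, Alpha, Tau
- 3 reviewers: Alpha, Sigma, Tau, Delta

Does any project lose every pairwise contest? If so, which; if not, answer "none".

none

Head-to-head results (21 reviewers):
Tau vs Sigma: 3+4+2 = 9 for Tau, 12 for Sigma — Sigma by 12–9.
Tau vs Delta: Tau is ranked higher on 4+2+2+3 = 11 ballots, Delta on 10. Tau wins 11–10.
Tau vs Alpha: Alpha, 12–9.
Sigma vs Delta: Delta, 11–10.
Sigma vs Alpha: 1+4+2+6 = 13 for Sigma, 8 for Alpha — Sigma by 13–8.
Delta vs Alpha: Delta wins 13–8.
No project is winless: Tau beats Delta; Sigma beats Tau; Delta beats Sigma; Alpha beats Tau. There is no Condorcet loser.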